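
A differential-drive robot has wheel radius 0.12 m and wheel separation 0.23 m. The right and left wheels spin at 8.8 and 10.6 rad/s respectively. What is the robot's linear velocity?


vR = r*wR = 0.12*8.8 = 1.056 m/s
vL = r*wL = 0.12*10.6 = 1.272 m/s
v = (vR+vL)/2 = 1.164 m/s
omega = (vR-vL)/L = -0.9391 rad/s
linear velocity = 1.164 m/s


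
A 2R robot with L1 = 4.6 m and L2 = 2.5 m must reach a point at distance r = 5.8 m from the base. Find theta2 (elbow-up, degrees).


cos(theta2) = (r^2 - L1^2 - L2^2) / (2*L1*L2)
cos(theta2) = (33.64 - 21.16 - 6.25) / 23.0
cos(theta2) = 0.27087
theta2 = 74.284 degrees


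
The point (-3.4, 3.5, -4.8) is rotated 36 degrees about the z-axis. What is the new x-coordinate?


Rotation about z-axis: x' = x*cos(theta) - y*sin(theta)
= -3.4 * 0.809 - 3.5 * 0.5878
= -4.8079


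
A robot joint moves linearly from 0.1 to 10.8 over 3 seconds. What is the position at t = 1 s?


s = t/T = 1/3 = 0.3333
p(t) = p0 + (pf-p0)*s
= 0.1 + (10.8 - 0.1) * 0.3333
= 3.6667


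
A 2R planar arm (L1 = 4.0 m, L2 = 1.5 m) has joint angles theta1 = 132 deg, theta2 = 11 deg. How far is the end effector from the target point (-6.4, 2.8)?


End effector via forward kinematics:
x = L1*cos(t1) + L2*cos(t1+t2) = -3.8745
y = L1*sin(t1) + L2*sin(t1+t2) = 3.8753
Distance to target:
d = sqrt((-6.4 - -3.8745)^2 + (2.8 - 3.8753)^2)
= sqrt(6.3783 + 1.1563)
= 2.7449 m


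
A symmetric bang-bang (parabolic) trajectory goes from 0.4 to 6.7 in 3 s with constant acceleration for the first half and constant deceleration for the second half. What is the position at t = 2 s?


Symmetric rest-to-rest: each phase covers (pf-p0)/2 in time T/2. 0.5*a*(T/2)^2 = (pf-p0)/2 => a = 4*(pf-p0)/T^2
a = 4*(6.7-0.4)/3^2 = 2.8
t = 2 is in the deceleration phase (t > T/2).
p = pf - 0.5*a*(T-t)^2 = 6.7 - 0.5*2.8*1^2
= 5.3


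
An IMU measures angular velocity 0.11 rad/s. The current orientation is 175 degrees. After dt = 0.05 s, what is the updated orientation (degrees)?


delta_theta = w * dt = 0.11 * 0.05 = 0.0055 rad
= 0.3151 deg
theta_new = 175 + 0.3151 = 175.3151 deg


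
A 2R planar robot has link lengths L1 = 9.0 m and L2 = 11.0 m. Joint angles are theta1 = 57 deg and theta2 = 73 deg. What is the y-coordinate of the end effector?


Convert angles to radians: theta1 = 0.9948, theta2 = 1.2741
y = L1*sin(theta1) + L2*sin(theta1+theta2)
y = 7.548 + 8.4265
y = 15.9745


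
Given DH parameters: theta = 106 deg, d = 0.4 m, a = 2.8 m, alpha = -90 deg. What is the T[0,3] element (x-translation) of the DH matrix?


T[0,3] = a * cos(theta)
= 2.8 * cos(106 deg)
= 2.8 * -0.2756
= -0.7718


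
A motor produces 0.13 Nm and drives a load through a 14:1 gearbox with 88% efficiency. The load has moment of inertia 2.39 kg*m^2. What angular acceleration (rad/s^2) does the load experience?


tau_out = tau_motor * N * eta
= 0.13 * 14 * 0.88 = 1.6016 Nm
alpha = tau_out / I = 1.6016 / 2.39
= 0.6701 rad/s^2


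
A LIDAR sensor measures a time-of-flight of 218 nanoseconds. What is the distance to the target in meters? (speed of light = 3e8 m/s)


tof = 218 ns = 2.18e-07 s
dist = c * tof / 2
= 3e8 * 2.18e-07 / 2
= 32.7 m


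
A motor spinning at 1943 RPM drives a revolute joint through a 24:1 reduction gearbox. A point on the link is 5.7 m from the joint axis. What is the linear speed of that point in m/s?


omega_motor = 1943 * 2*pi/60 = 203.4705 rad/s
omega_joint = omega_motor / 24 = 8.4779 rad/s
v = omega_joint * r = 8.4779 * 5.7
= 48.3242 m/s


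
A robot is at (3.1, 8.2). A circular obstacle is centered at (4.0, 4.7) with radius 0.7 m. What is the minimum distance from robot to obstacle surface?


center_dist = sqrt((3.1-4.0)^2 + (8.2-4.7)^2)
= sqrt(0.81 + 12.25)
= 3.6139
min_dist = center_dist - radius = 3.6139 - 0.7 = 2.9139 m


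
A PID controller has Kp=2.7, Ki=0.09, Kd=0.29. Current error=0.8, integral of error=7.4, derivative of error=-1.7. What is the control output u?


u = Kp*e + Ki*int(e) + Kd*de/dt
= 2.7*0.8 + 0.09*7.4 + 0.29*(-1.7)
= 2.16 + 0.666 + -0.493
= 2.333


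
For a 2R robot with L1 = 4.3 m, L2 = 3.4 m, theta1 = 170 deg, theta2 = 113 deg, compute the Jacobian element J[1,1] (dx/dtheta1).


J[1,1] = -L1*sin(t1) - L2*sin(t1+t2)
= -4.3*sin(170) - 3.4*sin(283)
= 2.5662


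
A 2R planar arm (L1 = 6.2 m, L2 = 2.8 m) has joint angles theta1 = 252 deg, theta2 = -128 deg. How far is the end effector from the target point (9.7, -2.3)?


End effector via forward kinematics:
x = L1*cos(t1) + L2*cos(t1+t2) = -3.4816
y = L1*sin(t1) + L2*sin(t1+t2) = -3.5752
Distance to target:
d = sqrt((9.7 - -3.4816)^2 + (-2.3 - -3.5752)^2)
= sqrt(173.7558 + 1.6263)
= 13.2432 m


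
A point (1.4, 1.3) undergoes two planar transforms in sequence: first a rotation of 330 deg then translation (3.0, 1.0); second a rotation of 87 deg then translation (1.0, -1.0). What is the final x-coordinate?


After transform 1:
x1 = cos(330)*1.4 - sin(330)*1.3 + 3.0 = 4.8624
y1 = sin(330)*1.4 + cos(330)*1.3 + 1.0 = 1.4258
After transform 2:
x2 = cos(87)*4.8624 - sin(87)*1.4258 + 1.0
= -0.1694


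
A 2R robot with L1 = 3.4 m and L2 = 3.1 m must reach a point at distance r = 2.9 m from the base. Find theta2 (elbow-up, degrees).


cos(theta2) = (r^2 - L1^2 - L2^2) / (2*L1*L2)
cos(theta2) = (8.41 - 11.56 - 9.61) / 21.08
cos(theta2) = -0.605313
theta2 = 127.2514 degrees


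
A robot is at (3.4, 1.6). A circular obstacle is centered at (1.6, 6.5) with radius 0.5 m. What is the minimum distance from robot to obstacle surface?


center_dist = sqrt((3.4-1.6)^2 + (1.6-6.5)^2)
= sqrt(3.24 + 24.01)
= 5.2202
min_dist = center_dist - radius = 5.2202 - 0.5 = 4.7202 m


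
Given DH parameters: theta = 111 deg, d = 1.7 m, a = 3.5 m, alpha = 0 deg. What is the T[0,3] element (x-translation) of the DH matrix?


T[0,3] = a * cos(theta)
= 3.5 * cos(111 deg)
= 3.5 * -0.3584
= -1.2543


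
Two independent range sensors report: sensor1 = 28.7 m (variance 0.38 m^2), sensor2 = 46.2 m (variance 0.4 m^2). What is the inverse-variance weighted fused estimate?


w1 = (1/var1) / (1/var1 + 1/var2)
   = 2.6316 / (2.6316 + 2.5) = 0.5128
w2 = 1 - w1 = 0.4872
fused = w1*s1 + w2*s2 = 14.7179 + 22.5077
= 37.2256 m


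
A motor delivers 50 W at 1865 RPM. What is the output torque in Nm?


omega = 1865 * 2*pi/60 = 195.3023 rad/s
tau = P / omega = 50 / 195.3023
= 0.256 Nm


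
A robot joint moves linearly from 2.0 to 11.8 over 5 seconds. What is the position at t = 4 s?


s = t/T = 4/5 = 0.8
p(t) = p0 + (pf-p0)*s
= 2.0 + (11.8 - 2.0) * 0.8
= 9.84


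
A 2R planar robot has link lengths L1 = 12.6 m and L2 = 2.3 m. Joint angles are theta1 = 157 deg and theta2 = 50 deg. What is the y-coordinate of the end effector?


Convert angles to radians: theta1 = 2.7402, theta2 = 0.8727
y = L1*sin(theta1) + L2*sin(theta1+theta2)
y = 4.9232 + -1.0442
y = 3.879


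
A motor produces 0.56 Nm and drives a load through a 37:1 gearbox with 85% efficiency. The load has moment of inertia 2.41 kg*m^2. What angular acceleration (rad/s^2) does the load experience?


tau_out = tau_motor * N * eta
= 0.56 * 37 * 0.85 = 17.612 Nm
alpha = tau_out / I = 17.612 / 2.41
= 7.3079 rad/s^2


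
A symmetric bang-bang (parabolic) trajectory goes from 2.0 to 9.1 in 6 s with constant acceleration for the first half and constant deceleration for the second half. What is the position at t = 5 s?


Symmetric rest-to-rest: each phase covers (pf-p0)/2 in time T/2. 0.5*a*(T/2)^2 = (pf-p0)/2 => a = 4*(pf-p0)/T^2
a = 4*(9.1-2.0)/6^2 = 0.7889
t = 5 is in the deceleration phase (t > T/2).
p = pf - 0.5*a*(T-t)^2 = 9.1 - 0.5*0.7889*1^2
= 8.7056


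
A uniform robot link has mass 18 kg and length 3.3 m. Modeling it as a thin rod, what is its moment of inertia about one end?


I = (1/3) * m * L^2
= (1/3) * 18 * 3.3^2
= 0.333333 * 18 * 10.89
= 65.34 kg*m^2


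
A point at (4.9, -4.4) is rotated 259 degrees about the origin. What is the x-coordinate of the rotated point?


x' = x*cos(theta) - y*sin(theta)
cos(259 deg) = -0.1908, sin(259 deg) = -0.9816
x' = 4.9 * -0.1908 - -4.4 * -0.9816
= -0.935 - 4.3192
= -5.2541


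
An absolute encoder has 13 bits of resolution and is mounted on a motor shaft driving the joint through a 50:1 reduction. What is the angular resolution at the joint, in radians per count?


counts = 2^13 = 8192
effective counts at joint = 8192 * 50 = 409600
resolution = 2*pi / 409600
= 1.5340e-05 rad/count


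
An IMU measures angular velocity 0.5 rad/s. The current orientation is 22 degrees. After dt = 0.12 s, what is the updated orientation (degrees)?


delta_theta = w * dt = 0.5 * 0.12 = 0.06 rad
= 3.4377 deg
theta_new = 22 + 3.4377 = 25.4377 deg


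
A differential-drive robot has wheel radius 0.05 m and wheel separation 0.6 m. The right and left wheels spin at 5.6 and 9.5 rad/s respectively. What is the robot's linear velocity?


vR = r*wR = 0.05*5.6 = 0.28 m/s
vL = r*wL = 0.05*9.5 = 0.475 m/s
v = (vR+vL)/2 = 0.3775 m/s
omega = (vR-vL)/L = -0.325 rad/s
linear velocity = 0.3775 m/s


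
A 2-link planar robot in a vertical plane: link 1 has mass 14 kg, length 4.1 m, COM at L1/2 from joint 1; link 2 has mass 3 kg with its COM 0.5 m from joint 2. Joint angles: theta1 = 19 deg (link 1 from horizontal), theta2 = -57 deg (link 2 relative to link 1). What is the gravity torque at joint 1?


Horizontal distance from joint 1 to link-1 COM:
  x_c1 = (L1/2)*cos(t1) = 2.05 * 0.9455 = 1.9383 m
Horizontal distance from joint 1 to link-2 COM:
  x_c2 = L1*cos(t1) + Lc2*cos(t1+t2)
       = 4.1*0.9455 + 0.5*0.788 = 4.2706 m
tau1 = m1*g*x_c1 + m2*g*x_c2
     = 14*9.81*1.9383 + 3*9.81*4.2706
     = 266.2079 + 125.6847
     = 391.8926 Nm


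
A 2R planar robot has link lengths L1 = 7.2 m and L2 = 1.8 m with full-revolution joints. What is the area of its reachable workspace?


r_max = L1 + L2 = 9.0 m
r_min = |L1 - L2| = 5.4 m
Area = pi*(r_max^2 - r_min^2)
= pi*(81.0 - 29.16)
= pi * 51.84
= 162.8602 m^2


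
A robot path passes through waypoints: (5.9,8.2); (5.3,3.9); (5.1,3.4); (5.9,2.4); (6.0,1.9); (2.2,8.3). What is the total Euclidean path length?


Segment lengths:
  seg1 = sqrt((-0.6)^2 + (-4.3)^2) = 4.3417
  seg2 = sqrt((-0.2)^2 + (-0.5)^2) = 0.5385
  seg3 = sqrt((0.8)^2 + (-1.0)^2) = 1.2806
  seg4 = sqrt((0.1)^2 + (-0.5)^2) = 0.5099
  seg5 = sqrt((-3.8)^2 + (6.4)^2) = 7.4431
Total = 14.1138


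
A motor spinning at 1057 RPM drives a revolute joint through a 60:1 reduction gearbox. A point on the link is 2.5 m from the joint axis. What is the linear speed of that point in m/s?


omega_motor = 1057 * 2*pi/60 = 110.6888 rad/s
omega_joint = omega_motor / 60 = 1.8448 rad/s
v = omega_joint * r = 1.8448 * 2.5
= 4.612 m/s


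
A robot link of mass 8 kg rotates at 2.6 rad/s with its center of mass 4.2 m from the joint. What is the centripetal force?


F = m * omega^2 * r
= 8 * 2.6^2 * 4.2
= 8 * 6.76 * 4.2
= 227.136 N


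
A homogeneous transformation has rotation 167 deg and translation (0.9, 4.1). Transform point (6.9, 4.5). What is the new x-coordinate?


x' = cos(theta)*px - sin(theta)*py + tx
= -0.9744*6.9 - 0.225*4.5 + 0.9
= -6.8354


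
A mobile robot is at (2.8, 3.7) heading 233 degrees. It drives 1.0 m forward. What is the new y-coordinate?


y_new = y0 + d*sin(theta)
= 3.7 + 1.0*sin(233)
= 3.7 + -0.7986
= 2.9014


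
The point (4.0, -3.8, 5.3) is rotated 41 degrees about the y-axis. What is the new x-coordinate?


Rotation about y-axis: x' = x*cos(theta) + z*sin(theta)
= 4.0 * 0.7547 + 5.3 * 0.6561
= 6.496


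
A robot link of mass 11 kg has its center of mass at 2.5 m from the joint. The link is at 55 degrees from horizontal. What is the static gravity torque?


tau = m*g*L*cos(angle)
= 11 * 9.81 * 2.5 * cos(55 deg)
= 11 * 9.81 * 2.5 * 0.5736
= 154.7366 Nm


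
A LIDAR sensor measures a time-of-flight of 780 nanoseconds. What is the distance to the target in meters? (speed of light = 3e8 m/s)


tof = 780 ns = 7.8e-07 s
dist = c * tof / 2
= 3e8 * 7.8e-07 / 2
= 117.0 m


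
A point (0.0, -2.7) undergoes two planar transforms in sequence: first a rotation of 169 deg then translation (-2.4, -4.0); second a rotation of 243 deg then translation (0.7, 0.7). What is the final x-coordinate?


After transform 1:
x1 = cos(169)*0.0 - sin(169)*-2.7 + -2.4 = -1.8848
y1 = sin(169)*0.0 + cos(169)*-2.7 + -4.0 = -1.3496
After transform 2:
x2 = cos(243)*-1.8848 - sin(243)*-1.3496 + 0.7
= 0.3532


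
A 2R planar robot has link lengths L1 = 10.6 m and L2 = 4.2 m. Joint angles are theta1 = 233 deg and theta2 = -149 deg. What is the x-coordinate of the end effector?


Convert angles to radians: theta1 = 4.0666, theta2 = -2.6005
x = L1*cos(theta1) + L2*cos(theta1+theta2)
x = -6.3792 + 0.439
x = -5.9402


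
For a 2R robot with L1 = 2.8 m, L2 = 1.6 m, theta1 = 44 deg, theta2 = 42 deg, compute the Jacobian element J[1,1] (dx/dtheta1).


J[1,1] = -L1*sin(t1) - L2*sin(t1+t2)
= -2.8*sin(44) - 1.6*sin(86)
= -3.5411


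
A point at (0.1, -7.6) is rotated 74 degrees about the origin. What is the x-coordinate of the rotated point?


x' = x*cos(theta) - y*sin(theta)
cos(74 deg) = 0.2756, sin(74 deg) = 0.9613
x' = 0.1 * 0.2756 - -7.6 * 0.9613
= 0.0276 - -7.3056
= 7.3332


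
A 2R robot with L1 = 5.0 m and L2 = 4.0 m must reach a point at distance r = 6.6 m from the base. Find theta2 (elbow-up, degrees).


cos(theta2) = (r^2 - L1^2 - L2^2) / (2*L1*L2)
cos(theta2) = (43.56 - 25.0 - 16.0) / 40.0
cos(theta2) = 0.064
theta2 = 86.3306 degrees


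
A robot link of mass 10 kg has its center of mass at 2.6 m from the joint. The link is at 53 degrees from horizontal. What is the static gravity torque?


tau = m*g*L*cos(angle)
= 10 * 9.81 * 2.6 * cos(53 deg)
= 10 * 9.81 * 2.6 * 0.6018
= 153.4989 Nm


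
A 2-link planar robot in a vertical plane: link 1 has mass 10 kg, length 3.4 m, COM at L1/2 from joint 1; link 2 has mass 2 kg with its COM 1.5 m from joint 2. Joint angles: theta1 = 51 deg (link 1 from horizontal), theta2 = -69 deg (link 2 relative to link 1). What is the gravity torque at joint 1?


Horizontal distance from joint 1 to link-1 COM:
  x_c1 = (L1/2)*cos(t1) = 1.7 * 0.6293 = 1.0698 m
Horizontal distance from joint 1 to link-2 COM:
  x_c2 = L1*cos(t1) + Lc2*cos(t1+t2)
       = 3.4*0.6293 + 1.5*0.9511 = 3.5663 m
tau1 = m1*g*x_c1 + m2*g*x_c2
     = 10*9.81*1.0698 + 2*9.81*3.5663
     = 104.9518 + 69.9703
     = 174.9221 Nm


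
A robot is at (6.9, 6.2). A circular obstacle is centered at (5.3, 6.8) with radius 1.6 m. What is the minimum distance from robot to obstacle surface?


center_dist = sqrt((6.9-5.3)^2 + (6.2-6.8)^2)
= sqrt(2.56 + 0.36)
= 1.7088
min_dist = center_dist - radius = 1.7088 - 1.6 = 0.1088 m


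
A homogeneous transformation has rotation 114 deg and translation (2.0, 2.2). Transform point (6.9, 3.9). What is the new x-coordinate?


x' = cos(theta)*px - sin(theta)*py + tx
= -0.4067*6.9 - 0.9135*3.9 + 2.0
= -4.3693


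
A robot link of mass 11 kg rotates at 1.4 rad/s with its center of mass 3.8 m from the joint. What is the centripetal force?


F = m * omega^2 * r
= 11 * 1.4^2 * 3.8
= 11 * 1.96 * 3.8
= 81.928 N


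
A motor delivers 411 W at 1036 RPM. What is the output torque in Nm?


omega = 1036 * 2*pi/60 = 108.4897 rad/s
tau = P / omega = 411 / 108.4897
= 3.7884 Nm


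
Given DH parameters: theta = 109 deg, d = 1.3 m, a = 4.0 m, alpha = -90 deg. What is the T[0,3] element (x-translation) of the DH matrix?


T[0,3] = a * cos(theta)
= 4.0 * cos(109 deg)
= 4.0 * -0.3256
= -1.3023


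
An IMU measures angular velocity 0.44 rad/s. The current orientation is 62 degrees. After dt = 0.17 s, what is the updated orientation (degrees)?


delta_theta = w * dt = 0.44 * 0.17 = 0.0748 rad
= 4.2857 deg
theta_new = 62 + 4.2857 = 66.2857 deg


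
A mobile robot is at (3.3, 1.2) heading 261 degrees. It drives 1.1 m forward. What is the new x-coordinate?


x_new = x0 + d*cos(theta)
= 3.3 + 1.1*cos(261)
= 3.3 + -0.1721
= 3.1279


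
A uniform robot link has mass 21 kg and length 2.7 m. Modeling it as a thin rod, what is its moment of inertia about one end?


I = (1/3) * m * L^2
= (1/3) * 21 * 2.7^2
= 0.333333 * 21 * 7.29
= 51.03 kg*m^2


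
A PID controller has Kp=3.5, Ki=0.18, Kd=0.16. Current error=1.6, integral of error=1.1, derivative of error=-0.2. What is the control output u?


u = Kp*e + Ki*int(e) + Kd*de/dt
= 3.5*1.6 + 0.18*1.1 + 0.16*(-0.2)
= 5.6 + 0.198 + -0.032
= 5.766


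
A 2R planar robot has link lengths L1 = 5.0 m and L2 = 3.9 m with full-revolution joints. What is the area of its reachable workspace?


r_max = L1 + L2 = 8.9 m
r_min = |L1 - L2| = 1.1 m
Area = pi*(r_max^2 - r_min^2)
= pi*(79.21 - 1.21)
= pi * 78.0
= 245.0442 m^2


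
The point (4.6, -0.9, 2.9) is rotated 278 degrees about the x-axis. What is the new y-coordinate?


Rotation about x-axis: y' = y*cos(theta) - z*sin(theta)
= -0.9 * 0.1392 - 2.9 * -0.9903
= 2.7465


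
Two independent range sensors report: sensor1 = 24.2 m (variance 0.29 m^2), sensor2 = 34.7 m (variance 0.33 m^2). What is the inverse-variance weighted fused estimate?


w1 = (1/var1) / (1/var1 + 1/var2)
   = 3.4483 / (3.4483 + 3.0303) = 0.5323
w2 = 1 - w1 = 0.4677
fused = w1*s1 + w2*s2 = 12.8806 + 16.2306
= 29.1113 m


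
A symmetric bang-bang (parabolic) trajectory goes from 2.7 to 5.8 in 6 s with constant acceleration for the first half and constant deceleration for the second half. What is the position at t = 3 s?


Symmetric rest-to-rest: each phase covers (pf-p0)/2 in time T/2. 0.5*a*(T/2)^2 = (pf-p0)/2 => a = 4*(pf-p0)/T^2
a = 4*(5.8-2.7)/6^2 = 0.3444
t = 3 is in the acceleration phase (t <= T/2).
p = p0 + 0.5*a*t^2 = 2.7 + 0.5*0.3444*3^2
= 4.25


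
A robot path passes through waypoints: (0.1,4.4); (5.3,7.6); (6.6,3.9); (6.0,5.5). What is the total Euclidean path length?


Segment lengths:
  seg1 = sqrt((5.2)^2 + (3.2)^2) = 6.1057
  seg2 = sqrt((1.3)^2 + (-3.7)^2) = 3.9217
  seg3 = sqrt((-0.6)^2 + (1.6)^2) = 1.7088
Total = 11.7363


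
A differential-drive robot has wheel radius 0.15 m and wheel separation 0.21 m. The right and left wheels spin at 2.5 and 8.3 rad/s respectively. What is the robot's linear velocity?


vR = r*wR = 0.15*2.5 = 0.375 m/s
vL = r*wL = 0.15*8.3 = 1.245 m/s
v = (vR+vL)/2 = 0.81 m/s
omega = (vR-vL)/L = -4.1429 rad/s
linear velocity = 0.81 m/s


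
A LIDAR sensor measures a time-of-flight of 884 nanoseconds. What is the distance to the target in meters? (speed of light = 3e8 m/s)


tof = 884 ns = 8.84e-07 s
dist = c * tof / 2
= 3e8 * 8.84e-07 / 2
= 132.6 m


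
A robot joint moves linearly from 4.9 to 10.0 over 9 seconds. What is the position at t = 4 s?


s = t/T = 4/9 = 0.4444
p(t) = p0 + (pf-p0)*s
= 4.9 + (10.0 - 4.9) * 0.4444
= 7.1667


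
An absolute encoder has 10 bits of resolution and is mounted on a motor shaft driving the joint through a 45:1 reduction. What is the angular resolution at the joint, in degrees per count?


counts = 2^10 = 1024
effective counts at joint = 1024 * 45 = 46080
resolution = 360 / 46080
= 0.0078 deg/count


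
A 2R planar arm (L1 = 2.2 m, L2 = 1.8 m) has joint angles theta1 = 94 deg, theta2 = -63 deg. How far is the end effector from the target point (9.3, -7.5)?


End effector via forward kinematics:
x = L1*cos(t1) + L2*cos(t1+t2) = 1.3894
y = L1*sin(t1) + L2*sin(t1+t2) = 3.1217
Distance to target:
d = sqrt((9.3 - 1.3894)^2 + (-7.5 - 3.1217)^2)
= sqrt(62.577 + 112.8207)
= 13.2438 m


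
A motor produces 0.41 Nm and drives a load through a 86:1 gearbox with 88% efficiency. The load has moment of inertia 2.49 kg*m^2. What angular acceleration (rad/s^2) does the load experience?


tau_out = tau_motor * N * eta
= 0.41 * 86 * 0.88 = 31.0288 Nm
alpha = tau_out / I = 31.0288 / 2.49
= 12.4614 rad/s^2


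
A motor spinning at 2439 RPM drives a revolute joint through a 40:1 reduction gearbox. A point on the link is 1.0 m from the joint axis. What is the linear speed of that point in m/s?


omega_motor = 2439 * 2*pi/60 = 255.4115 rad/s
omega_joint = omega_motor / 40 = 6.3853 rad/s
v = omega_joint * r = 6.3853 * 1.0
= 6.3853 m/s


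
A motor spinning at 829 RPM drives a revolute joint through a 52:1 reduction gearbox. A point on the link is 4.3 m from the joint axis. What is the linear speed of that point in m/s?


omega_motor = 829 * 2*pi/60 = 86.8127 rad/s
omega_joint = omega_motor / 52 = 1.6695 rad/s
v = omega_joint * r = 1.6695 * 4.3
= 7.1787 m/s


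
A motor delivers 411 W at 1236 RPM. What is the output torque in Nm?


omega = 1236 * 2*pi/60 = 129.4336 rad/s
tau = P / omega = 411 / 129.4336
= 3.1754 Nm


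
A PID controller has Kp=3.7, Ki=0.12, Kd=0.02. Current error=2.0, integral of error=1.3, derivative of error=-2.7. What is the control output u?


u = Kp*e + Ki*int(e) + Kd*de/dt
= 3.7*2.0 + 0.12*1.3 + 0.02*(-2.7)
= 7.4 + 0.156 + -0.054
= 7.502


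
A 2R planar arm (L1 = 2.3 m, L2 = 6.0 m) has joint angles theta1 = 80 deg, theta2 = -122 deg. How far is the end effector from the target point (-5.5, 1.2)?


End effector via forward kinematics:
x = L1*cos(t1) + L2*cos(t1+t2) = 4.8583
y = L1*sin(t1) + L2*sin(t1+t2) = -1.7497
Distance to target:
d = sqrt((-5.5 - 4.8583)^2 + (1.2 - -1.7497)^2)
= sqrt(107.2935 + 8.7009)
= 10.7701 m


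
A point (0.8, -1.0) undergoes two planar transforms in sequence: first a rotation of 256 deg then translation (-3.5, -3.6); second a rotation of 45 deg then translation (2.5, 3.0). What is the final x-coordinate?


After transform 1:
x1 = cos(256)*0.8 - sin(256)*-1.0 + -3.5 = -4.6638
y1 = sin(256)*0.8 + cos(256)*-1.0 + -3.6 = -4.1343
After transform 2:
x2 = cos(45)*-4.6638 - sin(45)*-4.1343 + 2.5
= 2.1256


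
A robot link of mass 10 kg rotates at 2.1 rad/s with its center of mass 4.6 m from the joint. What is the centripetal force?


F = m * omega^2 * r
= 10 * 2.1^2 * 4.6
= 10 * 4.41 * 4.6
= 202.86 N


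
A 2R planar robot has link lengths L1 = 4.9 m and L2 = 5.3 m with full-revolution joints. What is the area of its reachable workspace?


r_max = L1 + L2 = 10.2 m
r_min = |L1 - L2| = 0.4 m
Area = pi*(r_max^2 - r_min^2)
= pi*(104.04 - 0.16)
= pi * 103.88
= 326.3486 m^2


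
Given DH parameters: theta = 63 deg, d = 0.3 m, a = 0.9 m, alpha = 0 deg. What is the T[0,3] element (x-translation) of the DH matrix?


T[0,3] = a * cos(theta)
= 0.9 * cos(63 deg)
= 0.9 * 0.454
= 0.4086


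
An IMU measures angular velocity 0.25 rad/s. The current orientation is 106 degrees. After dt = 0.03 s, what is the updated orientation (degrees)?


delta_theta = w * dt = 0.25 * 0.03 = 0.0075 rad
= 0.4297 deg
theta_new = 106 + 0.4297 = 106.4297 deg


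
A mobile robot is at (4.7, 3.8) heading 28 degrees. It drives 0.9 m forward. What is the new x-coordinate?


x_new = x0 + d*cos(theta)
= 4.7 + 0.9*cos(28)
= 4.7 + 0.7947
= 5.4947


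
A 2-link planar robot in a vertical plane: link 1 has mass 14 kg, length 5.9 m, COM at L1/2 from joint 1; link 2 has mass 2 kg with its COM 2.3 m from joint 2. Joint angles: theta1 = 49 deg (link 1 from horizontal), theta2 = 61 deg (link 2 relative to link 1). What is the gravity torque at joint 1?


Horizontal distance from joint 1 to link-1 COM:
  x_c1 = (L1/2)*cos(t1) = 2.95 * 0.6561 = 1.9354 m
Horizontal distance from joint 1 to link-2 COM:
  x_c2 = L1*cos(t1) + Lc2*cos(t1+t2)
       = 5.9*0.6561 + 2.3*-0.342 = 3.0841 m
tau1 = m1*g*x_c1 + m2*g*x_c2
     = 14*9.81*1.9354 + 2*9.81*3.0841
     = 265.8043 + 60.5101
     = 326.3144 Nm


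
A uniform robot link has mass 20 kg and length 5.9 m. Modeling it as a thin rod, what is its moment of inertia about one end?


I = (1/3) * m * L^2
= (1/3) * 20 * 5.9^2
= 0.333333 * 20 * 34.81
= 232.0667 kg*m^2


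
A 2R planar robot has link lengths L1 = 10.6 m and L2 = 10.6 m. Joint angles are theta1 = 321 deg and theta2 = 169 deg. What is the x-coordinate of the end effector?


Convert angles to radians: theta1 = 5.6025, theta2 = 2.9496
x = L1*cos(theta1) + L2*cos(theta1+theta2)
x = 8.2377 + -6.8135
x = 1.4242


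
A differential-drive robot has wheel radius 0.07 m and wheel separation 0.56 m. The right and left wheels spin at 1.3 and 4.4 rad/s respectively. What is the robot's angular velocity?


vR = r*wR = 0.07*1.3 = 0.091 m/s
vL = r*wL = 0.07*4.4 = 0.308 m/s
v = (vR+vL)/2 = 0.1995 m/s
omega = (vR-vL)/L = -0.3875 rad/s
angular velocity = -0.3875 rad/s


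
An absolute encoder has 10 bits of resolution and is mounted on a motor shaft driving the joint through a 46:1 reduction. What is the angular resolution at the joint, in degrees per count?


counts = 2^10 = 1024
effective counts at joint = 1024 * 46 = 47104
resolution = 360 / 47104
= 0.0076 deg/count


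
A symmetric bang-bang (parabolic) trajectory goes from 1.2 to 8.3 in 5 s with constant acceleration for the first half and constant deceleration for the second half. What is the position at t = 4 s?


Symmetric rest-to-rest: each phase covers (pf-p0)/2 in time T/2. 0.5*a*(T/2)^2 = (pf-p0)/2 => a = 4*(pf-p0)/T^2
a = 4*(8.3-1.2)/5^2 = 1.136
t = 4 is in the deceleration phase (t > T/2).
p = pf - 0.5*a*(T-t)^2 = 8.3 - 0.5*1.136*1^2
= 7.732


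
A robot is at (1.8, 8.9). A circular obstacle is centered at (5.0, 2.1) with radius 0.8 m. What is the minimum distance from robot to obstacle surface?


center_dist = sqrt((1.8-5.0)^2 + (8.9-2.1)^2)
= sqrt(10.24 + 46.24)
= 7.5153
min_dist = center_dist - radius = 7.5153 - 0.8 = 6.7153 m


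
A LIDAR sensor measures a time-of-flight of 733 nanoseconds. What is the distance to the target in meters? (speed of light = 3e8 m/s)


tof = 733 ns = 7.33e-07 s
dist = c * tof / 2
= 3e8 * 7.33e-07 / 2
= 109.95 m


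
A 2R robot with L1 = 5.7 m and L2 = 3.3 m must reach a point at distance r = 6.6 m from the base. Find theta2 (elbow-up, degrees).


cos(theta2) = (r^2 - L1^2 - L2^2) / (2*L1*L2)
cos(theta2) = (43.56 - 32.49 - 10.89) / 37.62
cos(theta2) = 0.004785
theta2 = 89.7259 degrees


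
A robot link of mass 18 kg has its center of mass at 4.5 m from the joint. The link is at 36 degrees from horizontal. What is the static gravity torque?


tau = m*g*L*cos(angle)
= 18 * 9.81 * 4.5 * cos(36 deg)
= 18 * 9.81 * 4.5 * 0.809
= 642.853 Nm


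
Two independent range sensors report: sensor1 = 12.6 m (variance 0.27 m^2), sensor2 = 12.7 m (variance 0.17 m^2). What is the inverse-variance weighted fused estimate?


w1 = (1/var1) / (1/var1 + 1/var2)
   = 3.7037 / (3.7037 + 5.8824) = 0.3864
w2 = 1 - w1 = 0.6136
fused = w1*s1 + w2*s2 = 4.8682 + 7.7932
= 12.6614 m


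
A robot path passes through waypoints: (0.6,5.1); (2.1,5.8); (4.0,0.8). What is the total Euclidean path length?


Segment lengths:
  seg1 = sqrt((1.5)^2 + (0.7)^2) = 1.6553
  seg2 = sqrt((1.9)^2 + (-5.0)^2) = 5.3488
Total = 7.0041


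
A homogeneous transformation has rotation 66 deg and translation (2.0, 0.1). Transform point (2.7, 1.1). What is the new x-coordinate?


x' = cos(theta)*px - sin(theta)*py + tx
= 0.4067*2.7 - 0.9135*1.1 + 2.0
= 2.0933


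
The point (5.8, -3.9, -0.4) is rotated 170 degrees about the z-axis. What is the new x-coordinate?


Rotation about z-axis: x' = x*cos(theta) - y*sin(theta)
= 5.8 * -0.9848 - -3.9 * 0.1736
= -5.0347


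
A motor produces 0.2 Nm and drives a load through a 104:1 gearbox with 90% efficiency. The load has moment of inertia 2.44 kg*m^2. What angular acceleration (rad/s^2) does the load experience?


tau_out = tau_motor * N * eta
= 0.2 * 104 * 0.9 = 18.72 Nm
alpha = tau_out / I = 18.72 / 2.44
= 7.6721 rad/s^2


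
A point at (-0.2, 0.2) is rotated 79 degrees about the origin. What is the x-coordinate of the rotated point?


x' = x*cos(theta) - y*sin(theta)
cos(79 deg) = 0.1908, sin(79 deg) = 0.9816
x' = -0.2 * 0.1908 - 0.2 * 0.9816
= -0.0382 - 0.1963
= -0.2345


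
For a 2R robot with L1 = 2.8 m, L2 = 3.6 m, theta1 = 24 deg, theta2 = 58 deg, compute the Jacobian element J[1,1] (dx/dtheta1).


J[1,1] = -L1*sin(t1) - L2*sin(t1+t2)
= -2.8*sin(24) - 3.6*sin(82)
= -4.7038


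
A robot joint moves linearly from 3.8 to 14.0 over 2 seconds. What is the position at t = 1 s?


s = t/T = 1/2 = 0.5
p(t) = p0 + (pf-p0)*s
= 3.8 + (14.0 - 3.8) * 0.5
= 8.9


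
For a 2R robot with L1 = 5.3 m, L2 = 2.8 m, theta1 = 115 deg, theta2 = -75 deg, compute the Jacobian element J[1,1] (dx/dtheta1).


J[1,1] = -L1*sin(t1) - L2*sin(t1+t2)
= -5.3*sin(115) - 2.8*sin(40)
= -6.6032


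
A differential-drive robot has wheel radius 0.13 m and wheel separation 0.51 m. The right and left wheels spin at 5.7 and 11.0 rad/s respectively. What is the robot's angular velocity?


vR = r*wR = 0.13*5.7 = 0.741 m/s
vL = r*wL = 0.13*11.0 = 1.43 m/s
v = (vR+vL)/2 = 1.0855 m/s
omega = (vR-vL)/L = -1.351 rad/s
angular velocity = -1.351 rad/s


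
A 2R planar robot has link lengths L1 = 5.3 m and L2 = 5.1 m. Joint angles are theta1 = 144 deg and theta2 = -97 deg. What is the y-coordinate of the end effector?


Convert angles to radians: theta1 = 2.5133, theta2 = -1.693
y = L1*sin(theta1) + L2*sin(theta1+theta2)
y = 3.1153 + 3.7299
y = 6.8452


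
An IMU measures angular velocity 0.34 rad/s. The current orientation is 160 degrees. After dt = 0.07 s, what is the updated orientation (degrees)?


delta_theta = w * dt = 0.34 * 0.07 = 0.0238 rad
= 1.3636 deg
theta_new = 160 + 1.3636 = 161.3636 deg


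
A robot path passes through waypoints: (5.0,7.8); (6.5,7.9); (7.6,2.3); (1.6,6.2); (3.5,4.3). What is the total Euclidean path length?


Segment lengths:
  seg1 = sqrt((1.5)^2 + (0.1)^2) = 1.5033
  seg2 = sqrt((1.1)^2 + (-5.6)^2) = 5.707
  seg3 = sqrt((-6.0)^2 + (3.9)^2) = 7.1561
  seg4 = sqrt((1.9)^2 + (-1.9)^2) = 2.687
Total = 17.0535


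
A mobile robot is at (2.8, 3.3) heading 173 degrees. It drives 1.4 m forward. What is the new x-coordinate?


x_new = x0 + d*cos(theta)
= 2.8 + 1.4*cos(173)
= 2.8 + -1.3896
= 1.4104


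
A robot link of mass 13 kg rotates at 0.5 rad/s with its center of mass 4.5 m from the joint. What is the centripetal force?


F = m * omega^2 * r
= 13 * 0.5^2 * 4.5
= 13 * 0.25 * 4.5
= 14.625 N


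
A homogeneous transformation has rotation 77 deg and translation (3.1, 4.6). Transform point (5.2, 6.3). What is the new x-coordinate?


x' = cos(theta)*px - sin(theta)*py + tx
= 0.225*5.2 - 0.9744*6.3 + 3.1
= -1.8688


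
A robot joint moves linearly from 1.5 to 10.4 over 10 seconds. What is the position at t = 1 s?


s = t/T = 1/10 = 0.1
p(t) = p0 + (pf-p0)*s
= 1.5 + (10.4 - 1.5) * 0.1
= 2.39


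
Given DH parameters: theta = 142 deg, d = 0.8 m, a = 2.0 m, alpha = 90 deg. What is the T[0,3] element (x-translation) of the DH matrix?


T[0,3] = a * cos(theta)
= 2.0 * cos(142 deg)
= 2.0 * -0.788
= -1.576


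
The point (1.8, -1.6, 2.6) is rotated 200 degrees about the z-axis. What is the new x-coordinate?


Rotation about z-axis: x' = x*cos(theta) - y*sin(theta)
= 1.8 * -0.9397 - -1.6 * -0.342
= -2.2387


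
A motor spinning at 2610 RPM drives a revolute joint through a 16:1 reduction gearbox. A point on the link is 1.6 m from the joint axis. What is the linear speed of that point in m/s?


omega_motor = 2610 * 2*pi/60 = 273.3186 rad/s
omega_joint = omega_motor / 16 = 17.0824 rad/s
v = omega_joint * r = 17.0824 * 1.6
= 27.3319 m/s


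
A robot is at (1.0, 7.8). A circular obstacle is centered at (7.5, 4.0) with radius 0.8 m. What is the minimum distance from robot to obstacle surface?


center_dist = sqrt((1.0-7.5)^2 + (7.8-4.0)^2)
= sqrt(42.25 + 14.44)
= 7.5293
min_dist = center_dist - radius = 7.5293 - 0.8 = 6.7293 m


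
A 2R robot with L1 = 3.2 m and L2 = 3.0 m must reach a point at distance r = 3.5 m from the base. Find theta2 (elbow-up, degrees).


cos(theta2) = (r^2 - L1^2 - L2^2) / (2*L1*L2)
cos(theta2) = (12.25 - 10.24 - 9.0) / 19.2
cos(theta2) = -0.364063
theta2 = 111.3499 degrees


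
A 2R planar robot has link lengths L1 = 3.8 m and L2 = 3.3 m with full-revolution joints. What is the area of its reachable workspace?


r_max = L1 + L2 = 7.1 m
r_min = |L1 - L2| = 0.5 m
Area = pi*(r_max^2 - r_min^2)
= pi*(50.41 - 0.25)
= pi * 50.16
= 157.5823 m^2


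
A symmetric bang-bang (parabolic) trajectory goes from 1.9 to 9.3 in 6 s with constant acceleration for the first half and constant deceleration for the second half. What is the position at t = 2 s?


Symmetric rest-to-rest: each phase covers (pf-p0)/2 in time T/2. 0.5*a*(T/2)^2 = (pf-p0)/2 => a = 4*(pf-p0)/T^2
a = 4*(9.3-1.9)/6^2 = 0.8222
t = 2 is in the acceleration phase (t <= T/2).
p = p0 + 0.5*a*t^2 = 1.9 + 0.5*0.8222*2^2
= 3.5444


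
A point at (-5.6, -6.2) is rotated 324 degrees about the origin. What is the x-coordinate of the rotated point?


x' = x*cos(theta) - y*sin(theta)
cos(324 deg) = 0.809, sin(324 deg) = -0.5878
x' = -5.6 * 0.809 - -6.2 * -0.5878
= -4.5305 - 3.6443
= -8.1748


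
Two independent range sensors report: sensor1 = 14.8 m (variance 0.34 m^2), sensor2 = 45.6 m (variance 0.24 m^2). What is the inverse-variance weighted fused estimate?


w1 = (1/var1) / (1/var1 + 1/var2)
   = 2.9412 / (2.9412 + 4.1667) = 0.4138
w2 = 1 - w1 = 0.5862
fused = w1*s1 + w2*s2 = 6.1241 + 26.731
= 32.8552 m


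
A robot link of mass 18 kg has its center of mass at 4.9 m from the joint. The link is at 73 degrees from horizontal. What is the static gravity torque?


tau = m*g*L*cos(angle)
= 18 * 9.81 * 4.9 * cos(73 deg)
= 18 * 9.81 * 4.9 * 0.2924
= 252.9723 Nm


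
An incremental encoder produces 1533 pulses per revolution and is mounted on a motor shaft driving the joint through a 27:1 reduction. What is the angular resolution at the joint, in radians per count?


counts per rev = 1533
effective counts at joint = 1533 * 27 = 41391
resolution = 2*pi / 41391
= 1.5180e-04 rad/count


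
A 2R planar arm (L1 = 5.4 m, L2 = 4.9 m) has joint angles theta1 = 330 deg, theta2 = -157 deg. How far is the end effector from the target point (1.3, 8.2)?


End effector via forward kinematics:
x = L1*cos(t1) + L2*cos(t1+t2) = -0.1869
y = L1*sin(t1) + L2*sin(t1+t2) = -2.1028
Distance to target:
d = sqrt((1.3 - -0.1869)^2 + (8.2 - -2.1028)^2)
= sqrt(2.211 + 106.1485)
= 10.4096 m


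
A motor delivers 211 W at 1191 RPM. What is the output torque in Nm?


omega = 1191 * 2*pi/60 = 124.7212 rad/s
tau = P / omega = 211 / 124.7212
= 1.6918 Nm


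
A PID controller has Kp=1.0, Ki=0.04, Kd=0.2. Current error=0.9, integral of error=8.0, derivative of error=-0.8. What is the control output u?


u = Kp*e + Ki*int(e) + Kd*de/dt
= 1.0*0.9 + 0.04*8.0 + 0.2*(-0.8)
= 0.9 + 0.32 + -0.16
= 1.06


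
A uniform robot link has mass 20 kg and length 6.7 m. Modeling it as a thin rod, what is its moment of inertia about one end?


I = (1/3) * m * L^2
= (1/3) * 20 * 6.7^2
= 0.333333 * 20 * 44.89
= 299.2667 kg*m^2


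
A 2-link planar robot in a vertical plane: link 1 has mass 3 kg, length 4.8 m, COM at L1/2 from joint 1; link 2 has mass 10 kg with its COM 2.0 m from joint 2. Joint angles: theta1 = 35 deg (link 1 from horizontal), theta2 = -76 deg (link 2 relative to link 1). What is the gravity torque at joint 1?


Horizontal distance from joint 1 to link-1 COM:
  x_c1 = (L1/2)*cos(t1) = 2.4 * 0.8192 = 1.966 m
Horizontal distance from joint 1 to link-2 COM:
  x_c2 = L1*cos(t1) + Lc2*cos(t1+t2)
       = 4.8*0.8192 + 2.0*0.7547 = 5.4413 m
tau1 = m1*g*x_c1 + m2*g*x_c2
     = 3*9.81*1.966 + 10*9.81*5.4413
     = 57.8583 + 533.7963
     = 591.6547 Nm


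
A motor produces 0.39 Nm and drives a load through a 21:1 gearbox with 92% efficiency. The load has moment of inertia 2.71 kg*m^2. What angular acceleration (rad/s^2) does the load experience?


tau_out = tau_motor * N * eta
= 0.39 * 21 * 0.92 = 7.5348 Nm
alpha = tau_out / I = 7.5348 / 2.71
= 2.7804 rad/s^2


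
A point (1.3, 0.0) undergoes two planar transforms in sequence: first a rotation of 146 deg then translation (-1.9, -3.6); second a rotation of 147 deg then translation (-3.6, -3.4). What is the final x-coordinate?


After transform 1:
x1 = cos(146)*1.3 - sin(146)*0.0 + -1.9 = -2.9777
y1 = sin(146)*1.3 + cos(146)*0.0 + -3.6 = -2.873
After transform 2:
x2 = cos(147)*-2.9777 - sin(147)*-2.873 + -3.6
= 0.4621


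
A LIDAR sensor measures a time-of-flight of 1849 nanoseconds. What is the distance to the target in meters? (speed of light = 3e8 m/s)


tof = 1849 ns = 1.849e-06 s
dist = c * tof / 2
= 3e8 * 1.849e-06 / 2
= 277.35 m


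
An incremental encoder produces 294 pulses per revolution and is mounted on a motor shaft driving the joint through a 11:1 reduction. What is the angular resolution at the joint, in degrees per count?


counts per rev = 294
effective counts at joint = 294 * 11 = 3234
resolution = 360 / 3234
= 0.1113 deg/count


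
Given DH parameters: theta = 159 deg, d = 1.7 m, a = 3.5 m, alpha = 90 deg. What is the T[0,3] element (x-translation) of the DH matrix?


T[0,3] = a * cos(theta)
= 3.5 * cos(159 deg)
= 3.5 * -0.9336
= -3.2675


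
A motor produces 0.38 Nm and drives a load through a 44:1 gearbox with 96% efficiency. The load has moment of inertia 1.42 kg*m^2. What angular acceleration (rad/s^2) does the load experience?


tau_out = tau_motor * N * eta
= 0.38 * 44 * 0.96 = 16.0512 Nm
alpha = tau_out / I = 16.0512 / 1.42
= 11.3037 rad/s^2


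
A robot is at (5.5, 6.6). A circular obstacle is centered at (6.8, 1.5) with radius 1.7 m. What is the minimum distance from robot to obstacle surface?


center_dist = sqrt((5.5-6.8)^2 + (6.6-1.5)^2)
= sqrt(1.69 + 26.01)
= 5.2631
min_dist = center_dist - radius = 5.2631 - 1.7 = 3.5631 m


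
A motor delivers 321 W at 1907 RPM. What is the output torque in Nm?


omega = 1907 * 2*pi/60 = 199.7006 rad/s
tau = P / omega = 321 / 199.7006
= 1.6074 Nm


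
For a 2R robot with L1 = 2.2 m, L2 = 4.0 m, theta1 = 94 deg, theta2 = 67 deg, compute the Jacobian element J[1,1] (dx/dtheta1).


J[1,1] = -L1*sin(t1) - L2*sin(t1+t2)
= -2.2*sin(94) - 4.0*sin(161)
= -3.4969


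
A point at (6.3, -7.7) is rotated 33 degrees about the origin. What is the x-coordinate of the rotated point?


x' = x*cos(theta) - y*sin(theta)
cos(33 deg) = 0.8387, sin(33 deg) = 0.5446
x' = 6.3 * 0.8387 - -7.7 * 0.5446
= 5.2836 - -4.1937
= 9.4773


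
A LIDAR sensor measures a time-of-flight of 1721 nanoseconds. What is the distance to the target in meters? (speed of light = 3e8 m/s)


tof = 1721 ns = 1.721e-06 s
dist = c * tof / 2
= 3e8 * 1.721e-06 / 2
= 258.15 m


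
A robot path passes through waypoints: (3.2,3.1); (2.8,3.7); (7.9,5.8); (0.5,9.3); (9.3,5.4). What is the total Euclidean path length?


Segment lengths:
  seg1 = sqrt((-0.4)^2 + (0.6)^2) = 0.7211
  seg2 = sqrt((5.1)^2 + (2.1)^2) = 5.5154
  seg3 = sqrt((-7.4)^2 + (3.5)^2) = 8.186
  seg4 = sqrt((8.8)^2 + (-3.9)^2) = 9.6255
Total = 24.048


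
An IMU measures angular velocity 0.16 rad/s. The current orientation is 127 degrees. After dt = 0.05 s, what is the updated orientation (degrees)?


delta_theta = w * dt = 0.16 * 0.05 = 0.008 rad
= 0.4584 deg
theta_new = 127 + 0.4584 = 127.4584 deg


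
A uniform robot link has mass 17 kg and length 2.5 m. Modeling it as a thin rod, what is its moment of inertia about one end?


I = (1/3) * m * L^2
= (1/3) * 17 * 2.5^2
= 0.333333 * 17 * 6.25
= 35.4167 kg*m^2


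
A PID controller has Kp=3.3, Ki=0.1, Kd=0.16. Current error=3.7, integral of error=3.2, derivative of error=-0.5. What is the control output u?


u = Kp*e + Ki*int(e) + Kd*de/dt
= 3.3*3.7 + 0.1*3.2 + 0.16*(-0.5)
= 12.21 + 0.32 + -0.08
= 12.45


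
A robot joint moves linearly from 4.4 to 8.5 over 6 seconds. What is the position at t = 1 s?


s = t/T = 1/6 = 0.1667
p(t) = p0 + (pf-p0)*s
= 4.4 + (8.5 - 4.4) * 0.1667
= 5.0833


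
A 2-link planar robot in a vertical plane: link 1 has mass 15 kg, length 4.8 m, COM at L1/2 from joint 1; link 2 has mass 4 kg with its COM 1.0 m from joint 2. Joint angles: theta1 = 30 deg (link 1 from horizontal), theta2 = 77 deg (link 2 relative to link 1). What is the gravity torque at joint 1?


Horizontal distance from joint 1 to link-1 COM:
  x_c1 = (L1/2)*cos(t1) = 2.4 * 0.866 = 2.0785 m
Horizontal distance from joint 1 to link-2 COM:
  x_c2 = L1*cos(t1) + Lc2*cos(t1+t2)
       = 4.8*0.866 + 1.0*-0.2924 = 3.8646 m
tau1 = m1*g*x_c1 + m2*g*x_c2
     = 15*9.81*2.0785 + 4*9.81*3.8646
     = 305.8455 + 151.645
     = 457.4905 Nm
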